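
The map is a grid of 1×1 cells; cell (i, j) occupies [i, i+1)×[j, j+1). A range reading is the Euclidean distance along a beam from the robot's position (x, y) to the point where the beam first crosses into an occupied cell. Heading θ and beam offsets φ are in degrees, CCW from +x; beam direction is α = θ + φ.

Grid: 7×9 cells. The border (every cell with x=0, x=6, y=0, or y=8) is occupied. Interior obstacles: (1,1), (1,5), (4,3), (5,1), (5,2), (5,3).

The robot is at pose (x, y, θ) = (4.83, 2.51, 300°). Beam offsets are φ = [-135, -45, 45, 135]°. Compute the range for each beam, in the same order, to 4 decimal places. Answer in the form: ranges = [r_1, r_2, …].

beam 1: φ=-135°, α=165°
  dir = (cos 165°, sin 165°) = (-0.9659, 0.2588); from cell (4,2)
  next x-line at t=0.8593, next y-line at t=1.8932; Δt_x=1.0353, Δt_y=3.8637
    x: enter (3,2) at t=0.8593
    y: enter (3,3) at t=1.8932
    x: enter (2,3) at t=1.8946
    x: enter (1,3) at t=2.9298
    x: enter (0,3) at t=3.9651 ← occupied
  → r_1 = 3.9651
beam 2: φ=-45°, α=255°
  dir = (cos 255°, sin 255°) = (-0.2588, -0.9659); from cell (4,2)
  next x-line at t=3.2069, next y-line at t=0.5280; Δt_x=3.8637, Δt_y=1.0353
    y: enter (4,1) at t=0.5280
    y: enter (4,0) at t=1.5633 ← occupied
  → r_2 = 1.5633
beam 3: φ=45°, α=345°
  dir = (cos 345°, sin 345°) = (0.9659, -0.2588); from cell (4,2)
  next x-line at t=0.1760, next y-line at t=1.9705; Δt_x=1.0353, Δt_y=3.8637
    x: enter (5,2) at t=0.1760 ← occupied
  → r_3 = 0.1760
beam 4: φ=135°, α=75°
  dir = (cos 75°, sin 75°) = (0.2588, 0.9659); from cell (4,2)
  next x-line at t=0.6568, next y-line at t=0.5073; Δt_x=3.8637, Δt_y=1.0353
    y: enter (4,3) at t=0.5073 ← occupied
  → r_4 = 0.5073

ranges = [3.9651, 1.5633, 0.1760, 0.5073]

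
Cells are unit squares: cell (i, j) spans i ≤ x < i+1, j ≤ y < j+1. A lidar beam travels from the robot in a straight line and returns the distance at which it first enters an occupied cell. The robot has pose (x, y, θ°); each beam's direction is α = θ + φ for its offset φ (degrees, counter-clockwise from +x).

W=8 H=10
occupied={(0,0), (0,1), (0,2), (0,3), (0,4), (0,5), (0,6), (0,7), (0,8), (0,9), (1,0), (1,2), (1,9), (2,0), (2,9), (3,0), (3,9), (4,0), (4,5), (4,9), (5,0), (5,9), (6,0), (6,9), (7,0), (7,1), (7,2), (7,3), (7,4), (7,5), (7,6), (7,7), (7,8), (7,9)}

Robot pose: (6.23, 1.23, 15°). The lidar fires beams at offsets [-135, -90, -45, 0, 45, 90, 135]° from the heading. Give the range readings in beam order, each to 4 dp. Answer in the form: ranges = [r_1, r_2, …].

beam 1: φ=-135°, α=240°
  direction (-0.5000, -0.8660); cell (6,1); t to first gridline: x 0.4600, y 0.2656 (then +2.0000 / +1.1547)
    (6,0) via y @ 0.2656  # hit
  → r_1 = 0.2656
beam 2: φ=-90°, α=285°
  direction (0.2588, -0.9659); cell (6,1); t to first gridline: x 2.9751, y 0.2381 (then +3.8637 / +1.0353)
    (6,0) via y @ 0.2381  # hit
  → r_2 = 0.2381
beam 3: φ=-45°, α=330°
  direction (0.8660, -0.5000); cell (6,1); t to first gridline: x 0.8891, y 0.4600 (then +1.1547 / +2.0000)
    (6,0) via y @ 0.4600  # hit
  → r_3 = 0.4600
beam 4: φ=0°, α=15°
  direction (0.9659, 0.2588); cell (6,1); t to first gridline: x 0.7972, y 2.9751 (then +1.0353 / +3.8637)
    (7,1) via x @ 0.7972  # hit
  → r_4 = 0.7972
beam 5: φ=45°, α=60°
  direction (0.5000, 0.8660); cell (6,1); t to first gridline: x 1.5400, y 0.8891 (then +2.0000 / +1.1547)
    (6,2) via y @ 0.8891
    (7,2) via x @ 1.5400  # hit
  → r_5 = 1.5400
beam 6: φ=90°, α=105°
  direction (-0.2588, 0.9659); cell (6,1); t to first gridline: x 0.8887, y 0.7972 (then +3.8637 / +1.0353)
    (6,2) via y @ 0.7972
    (5,2) via x @ 0.8887
    (5,3) via y @ 1.8324
    (5,4) via y @ 2.8677
    (5,5) via y @ 3.9030
    (4,5) via x @ 4.7524  # hit
  → r_6 = 4.7524
beam 7: φ=135°, α=150°
  direction (-0.8660, 0.5000); cell (6,1); t to first gridline: x 0.2656, y 1.5400 (then +1.1547 / +2.0000)
    (5,1) via x @ 0.2656
    (4,1) via x @ 1.4203
    (4,2) via y @ 1.5400
    (3,2) via x @ 2.5750
    (3,3) via y @ 3.5400
    (2,3) via x @ 3.7297
    (1,3) via x @ 4.8844
    (1,4) via y @ 5.5400
    (0,4) via x @ 6.0391  # hit
  → r_7 = 6.0391

ranges = [0.2656, 0.2381, 0.4600, 0.7972, 1.5400, 4.7524, 6.0391]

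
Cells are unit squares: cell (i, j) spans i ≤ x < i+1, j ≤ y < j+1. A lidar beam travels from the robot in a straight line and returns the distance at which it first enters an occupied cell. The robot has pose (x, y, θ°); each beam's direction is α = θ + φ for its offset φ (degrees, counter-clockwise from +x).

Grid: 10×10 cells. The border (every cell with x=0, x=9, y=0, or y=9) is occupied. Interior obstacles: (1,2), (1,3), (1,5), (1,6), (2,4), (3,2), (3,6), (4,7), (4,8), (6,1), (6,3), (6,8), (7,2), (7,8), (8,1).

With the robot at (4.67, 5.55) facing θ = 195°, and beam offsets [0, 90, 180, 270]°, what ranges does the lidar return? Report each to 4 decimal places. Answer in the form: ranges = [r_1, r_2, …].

beam 1: φ=0°, α=195°
  dir = (cos 195°, sin 195°) = (-0.9659, -0.2588); from cell (4,5)
  next x-line at t=0.6936, next y-line at t=2.1250; Δt_x=1.0353, Δt_y=3.8637
    x: enter (3,5) at t=0.6936
    x: enter (2,5) at t=1.7289
    y: enter (2,4) at t=2.1250 ← occupied
  → r_1 = 2.1250
beam 2: φ=90°, α=285°
  dir = (cos 285°, sin 285°) = (0.2588, -0.9659); from cell (4,5)
  next x-line at t=1.2750, next y-line at t=0.5694; Δt_x=3.8637, Δt_y=1.0353
    y: enter (4,4) at t=0.5694
    x: enter (5,4) at t=1.2750
    y: enter (5,3) at t=1.6047
    y: enter (5,2) at t=2.6400
    y: enter (5,1) at t=3.6752
    y: enter (5,0) at t=4.7105 ← occupied
  → r_2 = 4.7105
beam 3: φ=180°, α=15°
  dir = (cos 15°, sin 15°) = (0.9659, 0.2588); from cell (4,5)
  next x-line at t=0.3416, next y-line at t=1.7387; Δt_x=1.0353, Δt_y=3.8637
    x: enter (5,5) at t=0.3416
    x: enter (6,5) at t=1.3769
    y: enter (6,6) at t=1.7387
    x: enter (7,6) at t=2.4122
    x: enter (8,6) at t=3.4475
    x: enter (9,6) at t=4.4827 ← occupied
  → r_3 = 4.4827
beam 4: φ=270°, α=105°
  dir = (cos 105°, sin 105°) = (-0.2588, 0.9659); from cell (4,5)
  next x-line at t=2.5887, next y-line at t=0.4659; Δt_x=3.8637, Δt_y=1.0353
    y: enter (4,6) at t=0.4659
    y: enter (4,7) at t=1.5012 ← occupied
  → r_4 = 1.5012

ranges = [2.1250, 4.7105, 4.4827, 1.5012]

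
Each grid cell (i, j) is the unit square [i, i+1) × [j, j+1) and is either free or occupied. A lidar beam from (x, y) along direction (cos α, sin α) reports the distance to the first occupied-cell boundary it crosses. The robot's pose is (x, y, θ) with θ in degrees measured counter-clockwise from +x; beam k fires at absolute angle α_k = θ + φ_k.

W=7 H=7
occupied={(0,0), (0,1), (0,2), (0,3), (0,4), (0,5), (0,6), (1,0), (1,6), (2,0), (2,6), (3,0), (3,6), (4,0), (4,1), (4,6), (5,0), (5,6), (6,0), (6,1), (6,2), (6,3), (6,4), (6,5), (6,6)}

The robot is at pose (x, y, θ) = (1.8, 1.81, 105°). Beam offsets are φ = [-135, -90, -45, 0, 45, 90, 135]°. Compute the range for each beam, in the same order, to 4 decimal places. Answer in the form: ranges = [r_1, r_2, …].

ranges = [1.6200, 4.3482, 4.8382, 3.0910, 0.9238, 0.8282, 0.9353]

beam 1: φ=-135°, α=330°
  d=(0.8660,-0.5000)  start (1,1)  tX=0.2309 tY=1.6200  stride 1/|dx|=1.1547 1/|dy|=2.0000
    cross x-line → (2,1), t=0.2309
    cross x-line → (3,1), t=1.3856
    cross y-line → (3,0), t=1.6200 (wall)
  → r_1 = 1.6200
beam 2: φ=-90°, α=15°
  d=(0.9659,0.2588)  start (1,1)  tX=0.2071 tY=0.7341  stride 1/|dx|=1.0353 1/|dy|=3.8637
    cross x-line → (2,1), t=0.2071
    cross y-line → (2,2), t=0.7341
    cross x-line → (3,2), t=1.2423
    cross x-line → (4,2), t=2.2776
    cross x-line → (5,2), t=3.3129
    cross x-line → (6,2), t=4.3482 (wall)
  → r_2 = 4.3482
beam 3: φ=-45°, α=60°
  d=(0.5000,0.8660)  start (1,1)  tX=0.4000 tY=0.2194  stride 1/|dx|=2.0000 1/|dy|=1.1547
    cross y-line → (1,2), t=0.2194
    cross x-line → (2,2), t=0.4000
    cross y-line → (2,3), t=1.3741
    cross x-line → (3,3), t=2.4000
    cross y-line → (3,4), t=2.5288
    cross y-line → (3,5), t=3.6835
    cross x-line → (4,5), t=4.4000
    cross y-line → (4,6), t=4.8382 (wall)
  → r_3 = 4.8382
beam 4: φ=0°, α=105°
  d=(-0.2588,0.9659)  start (1,1)  tX=3.0910 tY=0.1967  stride 1/|dx|=3.8637 1/|dy|=1.0353
    cross y-line → (1,2), t=0.1967
    cross y-line → (1,3), t=1.2320
    cross y-line → (1,4), t=2.2673
    cross x-line → (0,4), t=3.0910 (wall)
  → r_4 = 3.0910
beam 5: φ=45°, α=150°
  d=(-0.8660,0.5000)  start (1,1)  tX=0.9238 tY=0.3800  stride 1/|dx|=1.1547 1/|dy|=2.0000
    cross y-line → (1,2), t=0.3800
    cross x-line → (0,2), t=0.9238 (wall)
  → r_5 = 0.9238
beam 6: φ=90°, α=195°
  d=(-0.9659,-0.2588)  start (1,1)  tX=0.8282 tY=3.1296  stride 1/|dx|=1.0353 1/|dy|=3.8637
    cross x-line → (0,1), t=0.8282 (wall)
  → r_6 = 0.8282
beam 7: φ=135°, α=240°
  d=(-0.5000,-0.8660)  start (1,1)  tX=1.6000 tY=0.9353  stride 1/|dx|=2.0000 1/|dy|=1.1547
    cross y-line → (1,0), t=0.9353 (wall)
  → r_7 = 0.9353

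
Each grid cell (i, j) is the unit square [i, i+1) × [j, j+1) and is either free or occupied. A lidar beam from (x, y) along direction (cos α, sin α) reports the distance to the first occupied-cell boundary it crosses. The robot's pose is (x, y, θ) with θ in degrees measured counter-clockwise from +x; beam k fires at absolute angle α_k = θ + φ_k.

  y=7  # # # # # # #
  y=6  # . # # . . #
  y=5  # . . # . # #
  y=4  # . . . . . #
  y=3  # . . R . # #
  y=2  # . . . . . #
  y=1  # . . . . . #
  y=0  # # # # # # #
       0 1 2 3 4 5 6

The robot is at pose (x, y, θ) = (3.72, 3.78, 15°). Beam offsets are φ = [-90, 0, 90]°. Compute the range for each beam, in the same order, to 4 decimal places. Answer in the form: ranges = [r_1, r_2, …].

beam 1: φ=-90°, α=285°
  d=(0.2588,-0.9659)  start (3,3)  tX=1.0818 tY=0.8075  stride 1/|dx|=3.8637 1/|dy|=1.0353
    cross y-line → (3,2), t=0.8075
    cross x-line → (4,2), t=1.0818
    cross y-line → (4,1), t=1.8428
    cross y-line → (4,0), t=2.8781 (wall)
  → r_1 = 2.8781
beam 2: φ=0°, α=15°
  d=(0.9659,0.2588)  start (3,3)  tX=0.2899 tY=0.8500  stride 1/|dx|=1.0353 1/|dy|=3.8637
    cross x-line → (4,3), t=0.2899
    cross y-line → (4,4), t=0.8500
    cross x-line → (5,4), t=1.3252
    cross x-line → (6,4), t=2.3604 (wall)
  → r_2 = 2.3604
beam 3: φ=90°, α=105°
  d=(-0.2588,0.9659)  start (3,3)  tX=2.7819 tY=0.2278  stride 1/|dx|=3.8637 1/|dy|=1.0353
    cross y-line → (3,4), t=0.2278
    cross y-line → (3,5), t=1.2630 (wall)
  → r_3 = 1.2630

ranges = [2.8781, 2.3604, 1.2630]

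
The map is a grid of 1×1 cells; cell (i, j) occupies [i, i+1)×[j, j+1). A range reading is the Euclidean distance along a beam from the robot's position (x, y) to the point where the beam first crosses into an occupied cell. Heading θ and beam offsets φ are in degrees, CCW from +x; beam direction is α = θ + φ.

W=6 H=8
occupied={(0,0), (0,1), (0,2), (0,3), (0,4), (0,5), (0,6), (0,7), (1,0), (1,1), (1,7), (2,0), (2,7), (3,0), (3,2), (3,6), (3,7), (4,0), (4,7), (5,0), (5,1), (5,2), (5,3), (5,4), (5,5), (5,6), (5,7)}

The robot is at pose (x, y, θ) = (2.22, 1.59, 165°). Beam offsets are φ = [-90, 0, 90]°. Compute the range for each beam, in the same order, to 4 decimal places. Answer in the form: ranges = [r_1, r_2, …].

ranges = [4.5656, 0.2278, 0.6108]

beam 1: φ=-90°, α=75°
  d=(0.2588,0.9659)  start (2,1)  tX=3.0137 tY=0.4245  stride 1/|dx|=3.8637 1/|dy|=1.0353
    cross y-line → (2,2), t=0.4245
    cross y-line → (2,3), t=1.4597
    cross y-line → (2,4), t=2.4950
    cross x-line → (3,4), t=3.0137
    cross y-line → (3,5), t=3.5303
    cross y-line → (3,6), t=4.5656 (wall)
  → r_1 = 4.5656
beam 2: φ=0°, α=165°
  d=(-0.9659,0.2588)  start (2,1)  tX=0.2278 tY=1.5841  stride 1/|dx|=1.0353 1/|dy|=3.8637
    cross x-line → (1,1), t=0.2278 (wall)
  → r_2 = 0.2278
beam 3: φ=90°, α=255°
  d=(-0.2588,-0.9659)  start (2,1)  tX=0.8500 tY=0.6108  stride 1/|dx|=3.8637 1/|dy|=1.0353
    cross y-line → (2,0), t=0.6108 (wall)
  → r_3 = 0.6108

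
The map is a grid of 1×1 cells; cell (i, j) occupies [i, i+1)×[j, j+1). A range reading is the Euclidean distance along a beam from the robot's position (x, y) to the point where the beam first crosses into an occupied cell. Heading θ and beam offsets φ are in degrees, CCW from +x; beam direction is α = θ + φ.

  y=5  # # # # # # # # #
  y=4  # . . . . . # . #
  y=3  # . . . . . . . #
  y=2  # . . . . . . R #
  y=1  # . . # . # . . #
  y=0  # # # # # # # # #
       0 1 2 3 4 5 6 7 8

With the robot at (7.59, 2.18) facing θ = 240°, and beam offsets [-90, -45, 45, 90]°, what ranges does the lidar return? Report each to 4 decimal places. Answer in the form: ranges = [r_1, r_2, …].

ranges = [5.6400, 1.6461, 1.2216, 0.4734]

beam 1: φ=-90°, α=150°
  dir = (cos 150°, sin 150°) = (-0.8660, 0.5000); from cell (7,2)
  next x-line at t=0.6813, next y-line at t=1.6400; Δt_x=1.1547, Δt_y=2.0000
    x: enter (6,2) at t=0.6813
    y: enter (6,3) at t=1.6400
    x: enter (5,3) at t=1.8360
    x: enter (4,3) at t=2.9907
    y: enter (4,4) at t=3.6400
    x: enter (3,4) at t=4.1454
    x: enter (2,4) at t=5.3001
    y: enter (2,5) at t=5.6400 ← occupied
  → r_1 = 5.6400
beam 2: φ=-45°, α=195°
  dir = (cos 195°, sin 195°) = (-0.9659, -0.2588); from cell (7,2)
  next x-line at t=0.6108, next y-line at t=0.6955; Δt_x=1.0353, Δt_y=3.8637
    x: enter (6,2) at t=0.6108
    y: enter (6,1) at t=0.6955
    x: enter (5,1) at t=1.6461 ← occupied
  → r_2 = 1.6461
beam 3: φ=45°, α=285°
  dir = (cos 285°, sin 285°) = (0.2588, -0.9659); from cell (7,2)
  next x-line at t=1.5841, next y-line at t=0.1863; Δt_x=3.8637, Δt_y=1.0353
    y: enter (7,1) at t=0.1863
    y: enter (7,0) at t=1.2216 ← occupied
  → r_3 = 1.2216
beam 4: φ=90°, α=330°
  dir = (cos 330°, sin 330°) = (0.8660, -0.5000); from cell (7,2)
  next x-line at t=0.4734, next y-line at t=0.3600; Δt_x=1.1547, Δt_y=2.0000
    y: enter (7,1) at t=0.3600
    x: enter (8,1) at t=0.4734 ← occupied
  → r_4 = 0.4734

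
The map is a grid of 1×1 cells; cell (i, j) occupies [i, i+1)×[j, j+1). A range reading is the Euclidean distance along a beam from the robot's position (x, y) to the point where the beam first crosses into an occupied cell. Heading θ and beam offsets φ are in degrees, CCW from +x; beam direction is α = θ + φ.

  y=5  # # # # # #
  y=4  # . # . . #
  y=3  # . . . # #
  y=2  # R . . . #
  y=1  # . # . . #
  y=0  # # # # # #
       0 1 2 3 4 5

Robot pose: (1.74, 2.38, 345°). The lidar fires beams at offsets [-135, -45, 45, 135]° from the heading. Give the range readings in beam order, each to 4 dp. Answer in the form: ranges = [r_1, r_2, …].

ranges = [0.8545, 0.5200, 2.6096, 1.4800]

beam 1: φ=-135°, α=210°
  d=(-0.8660,-0.5000)  start (1,2)  tX=0.8545 tY=0.7600  stride 1/|dx|=1.1547 1/|dy|=2.0000
    cross y-line → (1,1), t=0.7600
    cross x-line → (0,1), t=0.8545 (wall)
  → r_1 = 0.8545
beam 2: φ=-45°, α=300°
  d=(0.5000,-0.8660)  start (1,2)  tX=0.5200 tY=0.4388  stride 1/|dx|=2.0000 1/|dy|=1.1547
    cross y-line → (1,1), t=0.4388
    cross x-line → (2,1), t=0.5200 (wall)
  → r_2 = 0.5200
beam 3: φ=45°, α=30°
  d=(0.8660,0.5000)  start (1,2)  tX=0.3002 tY=1.2400  stride 1/|dx|=1.1547 1/|dy|=2.0000
    cross x-line → (2,2), t=0.3002
    cross y-line → (2,3), t=1.2400
    cross x-line → (3,3), t=1.4549
    cross x-line → (4,3), t=2.6096 (wall)
  → r_3 = 2.6096
beam 4: φ=135°, α=120°
  d=(-0.5000,0.8660)  start (1,2)  tX=1.4800 tY=0.7159  stride 1/|dx|=2.0000 1/|dy|=1.1547
    cross y-line → (1,3), t=0.7159
    cross x-line → (0,3), t=1.4800 (wall)
  → r_4 = 1.4800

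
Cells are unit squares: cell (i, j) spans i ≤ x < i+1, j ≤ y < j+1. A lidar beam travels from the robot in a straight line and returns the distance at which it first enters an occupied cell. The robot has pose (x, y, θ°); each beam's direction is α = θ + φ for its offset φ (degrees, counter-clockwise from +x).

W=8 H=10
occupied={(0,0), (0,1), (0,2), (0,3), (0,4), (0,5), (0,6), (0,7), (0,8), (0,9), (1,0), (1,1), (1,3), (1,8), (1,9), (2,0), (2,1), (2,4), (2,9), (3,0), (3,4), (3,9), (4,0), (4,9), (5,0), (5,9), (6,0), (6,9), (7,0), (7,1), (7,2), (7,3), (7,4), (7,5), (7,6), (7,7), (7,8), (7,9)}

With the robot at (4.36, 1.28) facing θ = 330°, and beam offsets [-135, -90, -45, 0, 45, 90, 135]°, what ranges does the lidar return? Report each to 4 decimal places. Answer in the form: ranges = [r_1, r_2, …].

beam 1: φ=-135°, α=195°
  direction (-0.9659, -0.2588); cell (4,1); t to first gridline: x 0.3727, y 1.0818 (then +1.0353 / +3.8637)
    (3,1) via x @ 0.3727
    (3,0) via y @ 1.0818  # hit
  → r_1 = 1.0818
beam 2: φ=-90°, α=240°
  direction (-0.5000, -0.8660); cell (4,1); t to first gridline: x 0.7200, y 0.3233 (then +2.0000 / +1.1547)
    (4,0) via y @ 0.3233  # hit
  → r_2 = 0.3233
beam 3: φ=-45°, α=285°
  direction (0.2588, -0.9659); cell (4,1); t to first gridline: x 2.4728, y 0.2899 (then +3.8637 / +1.0353)
    (4,0) via y @ 0.2899  # hit
  → r_3 = 0.2899
beam 4: φ=0°, α=330°
  direction (0.8660, -0.5000); cell (4,1); t to first gridline: x 0.7390, y 0.5600 (then +1.1547 / +2.0000)
    (4,0) via y @ 0.5600  # hit
  → r_4 = 0.5600
beam 5: φ=45°, α=15°
  direction (0.9659, 0.2588); cell (4,1); t to first gridline: x 0.6626, y 2.7819 (then +1.0353 / +3.8637)
    (5,1) via x @ 0.6626
    (6,1) via x @ 1.6979
    (7,1) via x @ 2.7331  # hit
  → r_5 = 2.7331
beam 6: φ=90°, α=60°
  direction (0.5000, 0.8660); cell (4,1); t to first gridline: x 1.2800, y 0.8314 (then +2.0000 / +1.1547)
    (4,2) via y @ 0.8314
    (5,2) via x @ 1.2800
    (5,3) via y @ 1.9861
    (5,4) via y @ 3.1408
    (6,4) via x @ 3.2800
    (6,5) via y @ 4.2955
    (7,5) via x @ 5.2800  # hit
  → r_6 = 5.2800
beam 7: φ=135°, α=105°
  direction (-0.2588, 0.9659); cell (4,1); t to first gridline: x 1.3909, y 0.7454 (then +3.8637 / +1.0353)
    (4,2) via y @ 0.7454
    (3,2) via x @ 1.3909
    (3,3) via y @ 1.7807
    (3,4) via y @ 2.8160  # hit
  → r_7 = 2.8160

ranges = [1.0818, 0.3233, 0.2899, 0.5600, 2.7331, 5.2800, 2.8160]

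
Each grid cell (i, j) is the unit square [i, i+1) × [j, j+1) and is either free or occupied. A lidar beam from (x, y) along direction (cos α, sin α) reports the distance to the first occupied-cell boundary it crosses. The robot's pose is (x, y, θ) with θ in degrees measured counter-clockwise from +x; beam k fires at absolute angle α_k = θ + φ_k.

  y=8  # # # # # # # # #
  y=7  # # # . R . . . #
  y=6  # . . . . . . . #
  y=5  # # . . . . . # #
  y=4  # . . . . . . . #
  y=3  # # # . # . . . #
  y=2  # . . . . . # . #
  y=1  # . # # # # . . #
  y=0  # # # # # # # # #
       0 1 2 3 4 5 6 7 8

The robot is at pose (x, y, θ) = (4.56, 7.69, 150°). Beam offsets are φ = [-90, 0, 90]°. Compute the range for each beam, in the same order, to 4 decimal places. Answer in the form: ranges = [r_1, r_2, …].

beam 1: φ=-90°, α=60°
  direction (0.5000, 0.8660); cell (4,7); t to first gridline: x 0.8800, y 0.3580 (then +2.0000 / +1.1547)
    (4,8) via y @ 0.3580  # hit
  → r_1 = 0.3580
beam 2: φ=0°, α=150°
  direction (-0.8660, 0.5000); cell (4,7); t to first gridline: x 0.6466, y 0.6200 (then +1.1547 / +2.0000)
    (4,8) via y @ 0.6200  # hit
  → r_2 = 0.6200
beam 3: φ=90°, α=240°
  direction (-0.5000, -0.8660); cell (4,7); t to first gridline: x 1.1200, y 0.7967 (then +2.0000 / +1.1547)
    (4,6) via y @ 0.7967
    (3,6) via x @ 1.1200
    (3,5) via y @ 1.9514
    (3,4) via y @ 3.1061
    (2,4) via x @ 3.1200
    (2,3) via y @ 4.2608  # hit
  → r_3 = 4.2608

ranges = [0.3580, 0.6200, 4.2608]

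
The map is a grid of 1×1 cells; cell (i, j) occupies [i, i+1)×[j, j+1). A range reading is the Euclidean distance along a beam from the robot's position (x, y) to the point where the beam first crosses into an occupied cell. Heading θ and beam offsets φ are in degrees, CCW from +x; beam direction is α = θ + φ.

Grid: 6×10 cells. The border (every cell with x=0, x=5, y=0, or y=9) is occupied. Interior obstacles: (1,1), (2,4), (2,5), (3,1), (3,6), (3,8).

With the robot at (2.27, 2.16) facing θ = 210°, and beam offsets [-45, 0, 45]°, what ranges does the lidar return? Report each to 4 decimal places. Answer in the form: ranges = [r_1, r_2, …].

beam 1: φ=-45°, α=165°
  dir = (cos 165°, sin 165°) = (-0.9659, 0.2588); from cell (2,2)
  next x-line at t=0.2795, next y-line at t=3.2455; Δt_x=1.0353, Δt_y=3.8637
    x: enter (1,2) at t=0.2795
    x: enter (0,2) at t=1.3148 ← occupied
  → r_1 = 1.3148
beam 2: φ=0°, α=210°
  dir = (cos 210°, sin 210°) = (-0.8660, -0.5000); from cell (2,2)
  next x-line at t=0.3118, next y-line at t=0.3200; Δt_x=1.1547, Δt_y=2.0000
    x: enter (1,2) at t=0.3118
    y: enter (1,1) at t=0.3200 ← occupied
  → r_2 = 0.3200
beam 3: φ=45°, α=255°
  dir = (cos 255°, sin 255°) = (-0.2588, -0.9659); from cell (2,2)
  next x-line at t=1.0432, next y-line at t=0.1656; Δt_x=3.8637, Δt_y=1.0353
    y: enter (2,1) at t=0.1656
    x: enter (1,1) at t=1.0432 ← occupied
  → r_3 = 1.0432

ranges = [1.3148, 0.3200, 1.0432]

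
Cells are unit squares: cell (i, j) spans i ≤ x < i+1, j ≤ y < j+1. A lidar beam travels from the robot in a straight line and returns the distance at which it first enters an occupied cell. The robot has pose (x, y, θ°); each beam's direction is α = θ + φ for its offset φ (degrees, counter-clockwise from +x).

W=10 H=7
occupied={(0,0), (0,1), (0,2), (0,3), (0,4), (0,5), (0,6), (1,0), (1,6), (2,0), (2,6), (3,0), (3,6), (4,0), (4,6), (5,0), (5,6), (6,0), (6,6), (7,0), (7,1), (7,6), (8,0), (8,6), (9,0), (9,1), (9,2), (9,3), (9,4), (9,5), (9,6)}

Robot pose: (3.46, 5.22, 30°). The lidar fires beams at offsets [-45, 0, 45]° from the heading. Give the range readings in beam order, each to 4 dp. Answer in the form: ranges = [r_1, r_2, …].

ranges = [5.7354, 1.5600, 0.8075]

beam 1: φ=-45°, α=345°
  direction (0.9659, -0.2588); cell (3,5); t to first gridline: x 0.5590, y 0.8500 (then +1.0353 / +3.8637)
    (4,5) via x @ 0.5590
    (4,4) via y @ 0.8500
    (5,4) via x @ 1.5943
    (6,4) via x @ 2.6296
    (7,4) via x @ 3.6649
    (8,4) via x @ 4.7002
    (8,3) via y @ 4.7137
    (9,3) via x @ 5.7354  # hit
  → r_1 = 5.7354
beam 2: φ=0°, α=30°
  direction (0.8660, 0.5000); cell (3,5); t to first gridline: x 0.6235, y 1.5600 (then +1.1547 / +2.0000)
    (4,5) via x @ 0.6235
    (4,6) via y @ 1.5600  # hit
  → r_2 = 1.5600
beam 3: φ=45°, α=75°
  direction (0.2588, 0.9659); cell (3,5); t to first gridline: x 2.0864, y 0.8075 (then +3.8637 / +1.0353)
    (3,6) via y @ 0.8075  # hit
  → r_3 = 0.8075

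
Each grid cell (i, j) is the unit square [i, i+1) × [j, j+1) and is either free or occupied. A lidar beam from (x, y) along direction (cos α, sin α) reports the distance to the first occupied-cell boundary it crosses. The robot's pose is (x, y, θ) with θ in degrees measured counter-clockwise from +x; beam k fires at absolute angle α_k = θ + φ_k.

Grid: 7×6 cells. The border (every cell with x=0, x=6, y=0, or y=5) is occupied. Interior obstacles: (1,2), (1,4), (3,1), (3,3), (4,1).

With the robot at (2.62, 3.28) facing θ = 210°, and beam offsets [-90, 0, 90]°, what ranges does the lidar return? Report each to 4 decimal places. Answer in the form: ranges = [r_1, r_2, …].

ranges = [1.2400, 0.7159, 1.4780]

beam 1: φ=-90°, α=120°
  direction (-0.5000, 0.8660); cell (2,3); t to first gridline: x 1.2400, y 0.8314 (then +2.0000 / +1.1547)
    (2,4) via y @ 0.8314
    (1,4) via x @ 1.2400  # hit
  → r_1 = 1.2400
beam 2: φ=0°, α=210°
  direction (-0.8660, -0.5000); cell (2,3); t to first gridline: x 0.7159, y 0.5600 (then +1.1547 / +2.0000)
    (2,2) via y @ 0.5600
    (1,2) via x @ 0.7159  # hit
  → r_2 = 0.7159
beam 3: φ=90°, α=300°
  direction (0.5000, -0.8660); cell (2,3); t to first gridline: x 0.7600, y 0.3233 (then +2.0000 / +1.1547)
    (2,2) via y @ 0.3233
    (3,2) via x @ 0.7600
    (3,1) via y @ 1.4780  # hit
  → r_3 = 1.4780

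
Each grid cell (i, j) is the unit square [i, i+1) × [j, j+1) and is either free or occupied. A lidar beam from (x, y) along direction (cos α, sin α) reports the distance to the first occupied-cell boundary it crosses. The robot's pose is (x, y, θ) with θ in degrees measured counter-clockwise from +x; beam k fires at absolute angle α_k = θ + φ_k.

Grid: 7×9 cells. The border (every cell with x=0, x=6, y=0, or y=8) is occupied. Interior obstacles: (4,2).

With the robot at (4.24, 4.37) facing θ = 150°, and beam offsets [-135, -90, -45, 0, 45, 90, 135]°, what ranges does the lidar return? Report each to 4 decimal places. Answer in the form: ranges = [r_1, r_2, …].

beam 1: φ=-135°, α=15°
  cosα=0.9659 sinα=0.2588 | (4,4) | tMaxX 0.7868 tMaxY 2.4341 | tΔX 1.0353 tΔY 3.8637
    t=0.7868 [x] (5,4)
    t=1.8221 [x] (6,4) — stop
  → r_1 = 1.8221
beam 2: φ=-90°, α=60°
  cosα=0.5000 sinα=0.8660 | (4,4) | tMaxX 1.5200 tMaxY 0.7275 | tΔX 2.0000 tΔY 1.1547
    t=0.7275 [y] (4,5)
    t=1.5200 [x] (5,5)
    t=1.8822 [y] (5,6)
    t=3.0369 [y] (5,7)
    t=3.5200 [x] (6,7) — stop
  → r_2 = 3.5200
beam 3: φ=-45°, α=105°
  cosα=-0.2588 sinα=0.9659 | (4,4) | tMaxX 0.9273 tMaxY 0.6522 | tΔX 3.8637 tΔY 1.0353
    t=0.6522 [y] (4,5)
    t=0.9273 [x] (3,5)
    t=1.6875 [y] (3,6)
    t=2.7228 [y] (3,7)
    t=3.7581 [y] (3,8) — stop
  → r_3 = 3.7581
beam 4: φ=0°, α=150°
  cosα=-0.8660 sinα=0.5000 | (4,4) | tMaxX 0.2771 tMaxY 1.2600 | tΔX 1.1547 tΔY 2.0000
    t=0.2771 [x] (3,4)
    t=1.2600 [y] (3,5)
    t=1.4318 [x] (2,5)
    t=2.5865 [x] (1,5)
    t=3.2600 [y] (1,6)
    t=3.7412 [x] (0,6) — stop
  → r_4 = 3.7412
beam 5: φ=45°, α=195°
  cosα=-0.9659 sinα=-0.2588 | (4,4) | tMaxX 0.2485 tMaxY 1.4296 | tΔX 1.0353 tΔY 3.8637
    t=0.2485 [x] (3,4)
    t=1.2837 [x] (2,4)
    t=1.4296 [y] (2,3)
    t=2.3190 [x] (1,3)
    t=3.3543 [x] (0,3) — stop
  → r_5 = 3.3543
beam 6: φ=90°, α=240°
  cosα=-0.5000 sinα=-0.8660 | (4,4) | tMaxX 0.4800 tMaxY 0.4272 | tΔX 2.0000 tΔY 1.1547
    t=0.4272 [y] (4,3)
    t=0.4800 [x] (3,3)
    t=1.5819 [y] (3,2)
    t=2.4800 [x] (2,2)
    t=2.7366 [y] (2,1)
    t=3.8913 [y] (2,0) — stop
  → r_6 = 3.8913
beam 7: φ=135°, α=285°
  cosα=0.2588 sinα=-0.9659 | (4,4) | tMaxX 2.9364 tMaxY 0.3831 | tΔX 3.8637 tΔY 1.0353
    t=0.3831 [y] (4,3)
    t=1.4183 [y] (4,2) — stop
  → r_7 = 1.4183

ranges = [1.8221, 3.5200, 3.7581, 3.7412, 3.3543, 3.8913, 1.4183]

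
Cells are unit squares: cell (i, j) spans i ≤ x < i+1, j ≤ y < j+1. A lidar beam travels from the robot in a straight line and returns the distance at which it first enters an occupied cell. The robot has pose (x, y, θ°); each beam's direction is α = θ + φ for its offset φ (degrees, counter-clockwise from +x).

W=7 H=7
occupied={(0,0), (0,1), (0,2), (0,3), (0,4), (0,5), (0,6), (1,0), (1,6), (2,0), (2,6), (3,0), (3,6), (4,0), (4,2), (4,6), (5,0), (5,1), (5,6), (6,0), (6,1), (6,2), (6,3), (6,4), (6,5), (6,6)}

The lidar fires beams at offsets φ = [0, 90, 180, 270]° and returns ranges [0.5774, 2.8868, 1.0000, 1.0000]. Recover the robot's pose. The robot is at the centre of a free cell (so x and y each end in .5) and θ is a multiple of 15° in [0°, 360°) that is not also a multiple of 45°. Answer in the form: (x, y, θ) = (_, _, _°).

Enumerate (i+0.5, j+0.5, θ) over the 23 free cells and 16 admissible headings. For each, cast all 4 beams and compare to the given ranges.
  (3.5, 4.5, 60°): beam 1 = 1.7321 ≠ 0.5774 ✗
  (3.5, 3.5, 210°): beam 1 = 2.8868 ≠ 0.5774 ✗
  (3.5, 4.5, 330°): beam 1 = 2.8868 ≠ 0.5774 ✗
  (5.5, 3.5, 240°): beam 1 = 1.0000 ≠ 0.5774 ✗
  (3.5, 2.5, 30°): beam 2 = 4.0415 ≠ 2.8868 ✗
  …
  (5.5, 3.5, 30°): r_1=0.5774, r_2=2.8868, r_3=1.0000, r_4=1.0000 — all match ✓
Unique over the lattice → pose = (5.5, 3.5, 30°).

(x, y, θ) = (5.5, 3.5, 30°)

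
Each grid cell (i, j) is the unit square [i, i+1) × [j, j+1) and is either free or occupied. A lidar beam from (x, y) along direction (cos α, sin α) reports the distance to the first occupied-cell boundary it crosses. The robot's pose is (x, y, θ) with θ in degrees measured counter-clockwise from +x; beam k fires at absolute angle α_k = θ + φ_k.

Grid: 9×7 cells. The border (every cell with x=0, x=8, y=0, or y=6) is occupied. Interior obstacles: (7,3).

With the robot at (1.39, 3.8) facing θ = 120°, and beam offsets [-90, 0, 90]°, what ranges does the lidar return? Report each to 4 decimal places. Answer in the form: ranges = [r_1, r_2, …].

beam 1: φ=-90°, α=30°
  cosα=0.8660 sinα=0.5000 | (1,3) | tMaxX 0.7044 tMaxY 0.4000 | tΔX 1.1547 tΔY 2.0000
    t=0.4000 [y] (1,4)
    t=0.7044 [x] (2,4)
    t=1.8591 [x] (3,4)
    t=2.4000 [y] (3,5)
    t=3.0138 [x] (4,5)
    t=4.1685 [x] (5,5)
    t=4.4000 [y] (5,6) — stop
  → r_1 = 4.4000
beam 2: φ=0°, α=120°
  cosα=-0.5000 sinα=0.8660 | (1,3) | tMaxX 0.7800 tMaxY 0.2309 | tΔX 2.0000 tΔY 1.1547
    t=0.2309 [y] (1,4)
    t=0.7800 [x] (0,4) — stop
  → r_2 = 0.7800
beam 3: φ=90°, α=210°
  cosα=-0.8660 sinα=-0.5000 | (1,3) | tMaxX 0.4503 tMaxY 1.6000 | tΔX 1.1547 tΔY 2.0000
    t=0.4503 [x] (0,3) — stop
  → r_3 = 0.4503

ranges = [4.4000, 0.7800, 0.4503]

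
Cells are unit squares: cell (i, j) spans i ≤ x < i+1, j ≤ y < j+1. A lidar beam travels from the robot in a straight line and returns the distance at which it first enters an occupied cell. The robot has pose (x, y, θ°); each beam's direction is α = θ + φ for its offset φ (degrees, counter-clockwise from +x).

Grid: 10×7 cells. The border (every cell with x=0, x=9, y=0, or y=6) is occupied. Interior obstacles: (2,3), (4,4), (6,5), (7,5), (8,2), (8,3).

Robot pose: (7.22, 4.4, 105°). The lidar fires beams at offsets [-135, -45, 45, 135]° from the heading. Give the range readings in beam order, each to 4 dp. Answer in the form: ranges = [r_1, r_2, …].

ranges = [0.9007, 0.6928, 1.2000, 3.9260]

beam 1: φ=-135°, α=330°
  cosα=0.8660 sinα=-0.5000 | (7,4) | tMaxX 0.9007 tMaxY 0.8000 | tΔX 1.1547 tΔY 2.0000
    t=0.8000 [y] (7,3)
    t=0.9007 [x] (8,3) — stop
  → r_1 = 0.9007
beam 2: φ=-45°, α=60°
  cosα=0.5000 sinα=0.8660 | (7,4) | tMaxX 1.5600 tMaxY 0.6928 | tΔX 2.0000 tΔY 1.1547
    t=0.6928 [y] (7,5) — stop
  → r_2 = 0.6928
beam 3: φ=45°, α=150°
  cosα=-0.8660 sinα=0.5000 | (7,4) | tMaxX 0.2540 tMaxY 1.2000 | tΔX 1.1547 tΔY 2.0000
    t=0.2540 [x] (6,4)
    t=1.2000 [y] (6,5) — stop
  → r_3 = 1.2000
beam 4: φ=135°, α=240°
  cosα=-0.5000 sinα=-0.8660 | (7,4) | tMaxX 0.4400 tMaxY 0.4619 | tΔX 2.0000 tΔY 1.1547
    t=0.4400 [x] (6,4)
    t=0.4619 [y] (6,3)
    t=1.6166 [y] (6,2)
    t=2.4400 [x] (5,2)
    t=2.7713 [y] (5,1)
    t=3.9260 [y] (5,0) — stop
  → r_4 = 3.9260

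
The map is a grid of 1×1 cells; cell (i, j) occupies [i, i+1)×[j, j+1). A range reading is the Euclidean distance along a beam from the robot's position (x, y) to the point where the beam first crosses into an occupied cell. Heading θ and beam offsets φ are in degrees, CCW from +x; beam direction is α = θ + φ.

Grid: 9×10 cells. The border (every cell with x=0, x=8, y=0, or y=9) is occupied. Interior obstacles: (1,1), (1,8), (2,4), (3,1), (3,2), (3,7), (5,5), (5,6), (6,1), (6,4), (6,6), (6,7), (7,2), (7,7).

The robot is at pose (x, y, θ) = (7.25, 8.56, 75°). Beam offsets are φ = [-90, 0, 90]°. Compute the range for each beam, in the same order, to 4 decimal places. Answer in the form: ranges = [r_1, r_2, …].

ranges = [0.7765, 0.4555, 1.7000]

beam 1: φ=-90°, α=345°
  cosα=0.9659 sinα=-0.2588 | (7,8) | tMaxX 0.7765 tMaxY 2.1637 | tΔX 1.0353 tΔY 3.8637
    t=0.7765 [x] (8,8) — stop
  → r_1 = 0.7765
beam 2: φ=0°, α=75°
  cosα=0.2588 sinα=0.9659 | (7,8) | tMaxX 2.8978 tMaxY 0.4555 | tΔX 3.8637 tΔY 1.0353
    t=0.4555 [y] (7,9) — stop
  → r_2 = 0.4555
beam 3: φ=90°, α=165°
  cosα=-0.9659 sinα=0.2588 | (7,8) | tMaxX 0.2588 tMaxY 1.7000 | tΔX 1.0353 tΔY 3.8637
    t=0.2588 [x] (6,8)
    t=1.2941 [x] (5,8)
    t=1.7000 [y] (5,9) — stop
  → r_3 = 1.7000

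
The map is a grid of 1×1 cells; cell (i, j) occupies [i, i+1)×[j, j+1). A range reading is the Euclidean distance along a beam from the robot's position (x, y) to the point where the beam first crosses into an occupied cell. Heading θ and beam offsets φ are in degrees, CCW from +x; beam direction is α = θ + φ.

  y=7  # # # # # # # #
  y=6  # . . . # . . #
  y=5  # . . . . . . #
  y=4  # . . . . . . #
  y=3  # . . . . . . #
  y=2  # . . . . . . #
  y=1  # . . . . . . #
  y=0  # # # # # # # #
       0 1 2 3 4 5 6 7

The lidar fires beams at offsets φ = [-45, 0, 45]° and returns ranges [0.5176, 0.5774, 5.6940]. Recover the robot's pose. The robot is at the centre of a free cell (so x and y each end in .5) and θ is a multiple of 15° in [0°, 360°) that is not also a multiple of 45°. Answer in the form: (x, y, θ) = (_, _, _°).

(x, y, θ) = (5.5, 6.5, 210°)

Enumerate (i+0.5, j+0.5, θ) over the 35 free cells and 16 admissible headings. For each, cast all 3 beams and compare to the given ranges.
  (4.5, 5.5, 210°): beam 1 = 3.6235 ≠ 0.5176 ✗
  (1.5, 5.5, 60°): beam 1 = 2.5882 ≠ 0.5176 ✗
  (3.5, 1.5, 210°): beam 1 = 2.5882 ≠ 0.5176 ✗
  (1.5, 1.5, 195°): beam 1 = 0.5774 ≠ 0.5176 ✗
  …
  (5.5, 6.5, 210°): r_1=0.5176, r_2=0.5774, r_3=5.6940 — all match ✓
Unique over the lattice → pose = (5.5, 6.5, 210°).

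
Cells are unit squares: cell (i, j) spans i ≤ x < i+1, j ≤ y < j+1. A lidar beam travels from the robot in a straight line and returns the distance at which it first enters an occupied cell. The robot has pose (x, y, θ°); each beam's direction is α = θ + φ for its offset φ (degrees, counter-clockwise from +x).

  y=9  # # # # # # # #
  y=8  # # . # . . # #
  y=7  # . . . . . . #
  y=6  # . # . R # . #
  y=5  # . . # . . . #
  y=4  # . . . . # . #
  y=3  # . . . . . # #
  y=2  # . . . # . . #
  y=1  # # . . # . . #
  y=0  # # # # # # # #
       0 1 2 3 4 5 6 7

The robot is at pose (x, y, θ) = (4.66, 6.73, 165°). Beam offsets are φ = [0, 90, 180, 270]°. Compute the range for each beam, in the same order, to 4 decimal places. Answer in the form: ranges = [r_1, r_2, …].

beam 1: φ=0°, α=165°
  d=(-0.9659,0.2588)  start (4,6)  tX=0.6833 tY=1.0432  stride 1/|dx|=1.0353 1/|dy|=3.8637
    cross x-line → (3,6), t=0.6833
    cross y-line → (3,7), t=1.0432
    cross x-line → (2,7), t=1.7186
    cross x-line → (1,7), t=2.7538
    cross x-line → (0,7), t=3.7891 (wall)
  → r_1 = 3.7891
beam 2: φ=90°, α=255°
  d=(-0.2588,-0.9659)  start (4,6)  tX=2.5500 tY=0.7558  stride 1/|dx|=3.8637 1/|dy|=1.0353
    cross y-line → (4,5), t=0.7558
    cross y-line → (4,4), t=1.7910
    cross x-line → (3,4), t=2.5500
    cross y-line → (3,3), t=2.8263
    cross y-line → (3,2), t=3.8616
    cross y-line → (3,1), t=4.8969
    cross y-line → (3,0), t=5.9321 (wall)
  → r_2 = 5.9321
beam 3: φ=180°, α=345°
  d=(0.9659,-0.2588)  start (4,6)  tX=0.3520 tY=2.8205  stride 1/|dx|=1.0353 1/|dy|=3.8637
    cross x-line → (5,6), t=0.3520 (wall)
  → r_3 = 0.3520
beam 4: φ=270°, α=75°
  d=(0.2588,0.9659)  start (4,6)  tX=1.3137 tY=0.2795  stride 1/|dx|=3.8637 1/|dy|=1.0353
    cross y-line → (4,7), t=0.2795
    cross x-line → (5,7), t=1.3137
    cross y-line → (5,8), t=1.3148
    cross y-line → (5,9), t=2.3501 (wall)
  → r_4 = 2.3501

ranges = [3.7891, 5.9321, 0.3520, 2.3501]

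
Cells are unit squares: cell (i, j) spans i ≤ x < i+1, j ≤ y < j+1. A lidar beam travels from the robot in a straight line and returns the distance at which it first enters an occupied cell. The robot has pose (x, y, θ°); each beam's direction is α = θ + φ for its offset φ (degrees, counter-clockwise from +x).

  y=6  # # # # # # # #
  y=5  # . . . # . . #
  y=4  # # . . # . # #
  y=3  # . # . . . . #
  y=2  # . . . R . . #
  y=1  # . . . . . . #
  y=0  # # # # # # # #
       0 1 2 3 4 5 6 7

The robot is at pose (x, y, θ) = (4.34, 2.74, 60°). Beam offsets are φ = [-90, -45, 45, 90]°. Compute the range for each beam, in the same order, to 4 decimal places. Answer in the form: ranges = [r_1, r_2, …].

ranges = [3.0715, 2.7538, 1.3044, 1.5473]

beam 1: φ=-90°, α=330°
  dir = (cos 330°, sin 330°) = (0.8660, -0.5000); from cell (4,2)
  next x-line at t=0.7621, next y-line at t=1.4800; Δt_x=1.1547, Δt_y=2.0000
    x: enter (5,2) at t=0.7621
    y: enter (5,1) at t=1.4800
    x: enter (6,1) at t=1.9168
    x: enter (7,1) at t=3.0715 ← occupied
  → r_1 = 3.0715
beam 2: φ=-45°, α=15°
  dir = (cos 15°, sin 15°) = (0.9659, 0.2588); from cell (4,2)
  next x-line at t=0.6833, next y-line at t=1.0046; Δt_x=1.0353, Δt_y=3.8637
    x: enter (5,2) at t=0.6833
    y: enter (5,3) at t=1.0046
    x: enter (6,3) at t=1.7186
    x: enter (7,3) at t=2.7538 ← occupied
  → r_2 = 2.7538
beam 3: φ=45°, α=105°
  dir = (cos 105°, sin 105°) = (-0.2588, 0.9659); from cell (4,2)
  next x-line at t=1.3137, next y-line at t=0.2692; Δt_x=3.8637, Δt_y=1.0353
    y: enter (4,3) at t=0.2692
    y: enter (4,4) at t=1.3044 ← occupied
  → r_3 = 1.3044
beam 4: φ=90°, α=150°
  dir = (cos 150°, sin 150°) = (-0.8660, 0.5000); from cell (4,2)
  next x-line at t=0.3926, next y-line at t=0.5200; Δt_x=1.1547, Δt_y=2.0000
    x: enter (3,2) at t=0.3926
    y: enter (3,3) at t=0.5200
    x: enter (2,3) at t=1.5473 ← occupied
  → r_4 = 1.5473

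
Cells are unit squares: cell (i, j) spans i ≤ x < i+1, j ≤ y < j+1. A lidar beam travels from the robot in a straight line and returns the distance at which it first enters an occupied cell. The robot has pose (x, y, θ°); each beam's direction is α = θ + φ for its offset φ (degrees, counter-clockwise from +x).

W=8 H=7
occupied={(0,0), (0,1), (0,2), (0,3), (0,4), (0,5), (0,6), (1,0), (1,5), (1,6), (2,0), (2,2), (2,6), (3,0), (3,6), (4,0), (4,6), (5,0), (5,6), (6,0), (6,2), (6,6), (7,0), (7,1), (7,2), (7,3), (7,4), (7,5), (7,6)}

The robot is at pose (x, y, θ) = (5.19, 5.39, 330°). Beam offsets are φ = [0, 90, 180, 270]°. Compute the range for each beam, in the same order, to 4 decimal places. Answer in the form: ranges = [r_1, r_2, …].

beam 1: φ=0°, α=330°
  direction (0.8660, -0.5000); cell (5,5); t to first gridline: x 0.9353, y 0.7800 (then +1.1547 / +2.0000)
    (5,4) via y @ 0.7800
    (6,4) via x @ 0.9353
    (7,4) via x @ 2.0900  # hit
  → r_1 = 2.0900
beam 2: φ=90°, α=60°
  direction (0.5000, 0.8660); cell (5,5); t to first gridline: x 1.6200, y 0.7044 (then +2.0000 / +1.1547)
    (5,6) via y @ 0.7044  # hit
  → r_2 = 0.7044
beam 3: φ=180°, α=150°
  direction (-0.8660, 0.5000); cell (5,5); t to first gridline: x 0.2194, y 1.2200 (then +1.1547 / +2.0000)
    (4,5) via x @ 0.2194
    (4,6) via y @ 1.2200  # hit
  → r_3 = 1.2200
beam 4: φ=270°, α=240°
  direction (-0.5000, -0.8660); cell (5,5); t to first gridline: x 0.3800, y 0.4503 (then +2.0000 / +1.1547)
    (4,5) via x @ 0.3800
    (4,4) via y @ 0.4503
    (4,3) via y @ 1.6050
    (3,3) via x @ 2.3800
    (3,2) via y @ 2.7597
    (3,1) via y @ 3.9144
    (2,1) via x @ 4.3800
    (2,0) via y @ 5.0691  # hit
  → r_4 = 5.0691

ranges = [2.0900, 0.7044, 1.2200, 5.0691]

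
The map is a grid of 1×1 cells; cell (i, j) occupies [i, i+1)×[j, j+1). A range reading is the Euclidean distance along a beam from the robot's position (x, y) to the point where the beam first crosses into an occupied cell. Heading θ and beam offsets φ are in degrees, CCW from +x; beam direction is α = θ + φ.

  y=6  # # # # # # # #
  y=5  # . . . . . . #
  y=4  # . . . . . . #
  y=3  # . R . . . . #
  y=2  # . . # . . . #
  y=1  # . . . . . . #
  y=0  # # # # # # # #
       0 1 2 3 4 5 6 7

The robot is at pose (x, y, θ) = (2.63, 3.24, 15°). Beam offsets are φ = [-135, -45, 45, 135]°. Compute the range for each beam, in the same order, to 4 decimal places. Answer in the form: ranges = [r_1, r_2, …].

beam 1: φ=-135°, α=240°
  d=(-0.5000,-0.8660)  start (2,3)  tX=1.2600 tY=0.2771  stride 1/|dx|=2.0000 1/|dy|=1.1547
    cross y-line → (2,2), t=0.2771
    cross x-line → (1,2), t=1.2600
    cross y-line → (1,1), t=1.4318
    cross y-line → (1,0), t=2.5865 (wall)
  → r_1 = 2.5865
beam 2: φ=-45°, α=330°
  d=(0.8660,-0.5000)  start (2,3)  tX=0.4272 tY=0.4800  stride 1/|dx|=1.1547 1/|dy|=2.0000
    cross x-line → (3,3), t=0.4272
    cross y-line → (3,2), t=0.4800 (wall)
  → r_2 = 0.4800
beam 3: φ=45°, α=60°
  d=(0.5000,0.8660)  start (2,3)  tX=0.7400 tY=0.8776  stride 1/|dx|=2.0000 1/|dy|=1.1547
    cross x-line → (3,3), t=0.7400
    cross y-line → (3,4), t=0.8776
    cross y-line → (3,5), t=2.0323
    cross x-line → (4,5), t=2.7400
    cross y-line → (4,6), t=3.1870 (wall)
  → r_3 = 3.1870
beam 4: φ=135°, α=150°
  d=(-0.8660,0.5000)  start (2,3)  tX=0.7275 tY=1.5200  stride 1/|dx|=1.1547 1/|dy|=2.0000
    cross x-line → (1,3), t=0.7275
    cross y-line → (1,4), t=1.5200
    cross x-line → (0,4), t=1.8822 (wall)
  → r_4 = 1.8822

ranges = [2.5865, 0.4800, 3.1870, 1.8822]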